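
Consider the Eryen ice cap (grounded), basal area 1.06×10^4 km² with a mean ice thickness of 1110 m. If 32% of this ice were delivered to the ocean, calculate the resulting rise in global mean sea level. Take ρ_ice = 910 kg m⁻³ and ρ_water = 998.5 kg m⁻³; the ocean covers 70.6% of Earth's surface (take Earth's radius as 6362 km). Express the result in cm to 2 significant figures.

Eryen: ice volume = 1.06×10^4 km² × 1110 m = 1.177×10^4 km³; 0.32 × 1.177×10^4 × (910/998.5) = 3431 km³ of water.
Spread over 3.59×10^14 m² of ocean, Δh = 3.431×10^12 / 3.59×10^14 = 9.56×10^-3 m = 0.96 cm.

≈ 0.96 cm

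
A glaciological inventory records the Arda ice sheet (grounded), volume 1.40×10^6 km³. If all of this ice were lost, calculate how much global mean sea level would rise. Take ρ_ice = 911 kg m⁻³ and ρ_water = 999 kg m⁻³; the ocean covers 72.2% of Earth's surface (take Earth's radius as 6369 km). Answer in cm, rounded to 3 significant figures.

Arda: 1.40×10^6 km³ × (911/999) = 1.277×10^6 km³ of water.
Spread over 3.68×10^14 m² of ocean, Δh = 1.277×10^15 / 3.68×10^14 = 3.47 m = 347 cm.

≈ 347 cm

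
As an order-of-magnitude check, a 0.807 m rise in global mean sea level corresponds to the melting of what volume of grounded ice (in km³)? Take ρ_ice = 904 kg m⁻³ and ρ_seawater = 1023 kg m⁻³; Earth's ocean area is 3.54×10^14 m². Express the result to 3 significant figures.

≈ 3.23×10^5 km³

Required water volume = Δh × A = 0.807 m × 3.54×10^14 m² = 2.857×10^14 m³ = 2.857×10^5 km³.
Ice volume = water volume × ρ_w/ρ_ice = 2.857×10^5 × 1023/904 = 3.23×10^5 km³.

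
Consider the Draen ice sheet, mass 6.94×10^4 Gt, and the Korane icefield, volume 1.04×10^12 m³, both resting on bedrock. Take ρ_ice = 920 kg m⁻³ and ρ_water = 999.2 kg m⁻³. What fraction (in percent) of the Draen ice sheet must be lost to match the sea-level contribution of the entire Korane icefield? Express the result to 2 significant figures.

Equal sea-level rise means equal mass of meltwater, i.e. equal mass of ice lost.
Ice mass of Korane: 9.568×10^14 kg; ice mass of Draen: 6.940×10^16 kg.
Fraction required = 9.568×10^14 / 6.940×10^16 = 0.0138 → 1.4 %.

≈ 1.4 %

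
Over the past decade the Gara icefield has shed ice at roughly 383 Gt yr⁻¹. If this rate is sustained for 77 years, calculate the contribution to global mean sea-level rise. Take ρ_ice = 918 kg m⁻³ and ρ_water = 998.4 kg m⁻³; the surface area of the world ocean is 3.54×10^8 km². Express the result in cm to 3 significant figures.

Total mass lost = 383 Gt/yr × 77 yr = 2.949×10^4 Gt = 2.949×10^16 kg.
ρ_w = 998.4 kg m⁻³, so water volume = 2.949×10^16 / 998.4 = 2.954×10^13 m³.
Δh = 2.954×10^13 / 3.54×10^14 = 0.0834 m = 8.34 cm.

≈ 8.34 cm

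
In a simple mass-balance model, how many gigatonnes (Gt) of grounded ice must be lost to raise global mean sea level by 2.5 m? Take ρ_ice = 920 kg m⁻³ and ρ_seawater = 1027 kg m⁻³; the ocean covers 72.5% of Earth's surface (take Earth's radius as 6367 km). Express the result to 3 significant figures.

≈ 9.48×10^5 Gt

Required water volume = Δh × A = 2.5 m × 3.69×10^14 m² = 9.233×10^14 m³.
ρ_w = 1027 kg m⁻³, so the mass of water = 9.233×10^14 m³ × 1027 kg m⁻³ = 9.483×10^17 kg = 9.48×10^5 Gt (and the same mass of ice, by conservation).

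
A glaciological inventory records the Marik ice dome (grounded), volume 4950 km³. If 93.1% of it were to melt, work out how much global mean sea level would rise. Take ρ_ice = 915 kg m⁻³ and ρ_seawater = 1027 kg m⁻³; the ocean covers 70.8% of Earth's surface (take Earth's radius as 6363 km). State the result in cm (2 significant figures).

Marik: 0.931 × 4950 km³ × (915/1027) = 4106 km³ of water.
Spread over 3.60×10^14 m² of ocean, Δh = 4.106×10^12 / 3.60×10^14 = 0.0114 m = 1.1 cm.

≈ 1.1 cm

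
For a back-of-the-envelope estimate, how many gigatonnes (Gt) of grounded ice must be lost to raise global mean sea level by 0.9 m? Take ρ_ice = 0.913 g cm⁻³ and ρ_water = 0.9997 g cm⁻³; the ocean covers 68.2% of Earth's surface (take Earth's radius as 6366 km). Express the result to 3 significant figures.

≈ 3.12×10^5 Gt

Required water volume = Δh × A = 0.9 m × 3.47×10^14 m² = 3.126×10^14 m³.
ρ_w = 0.9997 g cm⁻³ = 999.7 kg m⁻³, so the mass of water = 3.126×10^14 m³ × 999.7 kg m⁻³ = 3.125×10^17 kg = 3.12×10^5 Gt (and the same mass of ice, by conservation).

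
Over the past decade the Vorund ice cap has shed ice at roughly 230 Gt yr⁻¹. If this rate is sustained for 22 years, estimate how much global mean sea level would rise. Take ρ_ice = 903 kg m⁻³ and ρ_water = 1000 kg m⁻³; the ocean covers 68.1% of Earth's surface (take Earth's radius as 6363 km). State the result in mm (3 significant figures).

≈ 14.6 mm

Total mass lost = 230 Gt/yr × 22 yr = 5060 Gt = 5.060×10^15 kg.
ρ_w = 1000 kg m⁻³, so water volume = 5.060×10^15 / 1000 = 5.060×10^12 m³.
Δh = 5.060×10^12 / 3.46×10^14 = 0.0146 m = 14.6 mm.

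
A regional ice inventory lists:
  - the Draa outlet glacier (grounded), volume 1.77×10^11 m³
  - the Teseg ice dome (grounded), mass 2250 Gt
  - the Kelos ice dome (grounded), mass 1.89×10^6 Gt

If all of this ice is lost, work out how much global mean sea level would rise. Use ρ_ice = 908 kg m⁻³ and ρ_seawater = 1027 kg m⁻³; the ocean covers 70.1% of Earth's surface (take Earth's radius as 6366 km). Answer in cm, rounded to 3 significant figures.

≈ 516 cm

Draa: 1.77×10^11 m³ × (908/1027) = 1.565×10^11 m³ of water.
Teseg: 2250 Gt = 2.250×10^15 kg; dividing by ρ_w = 1027 kg m⁻³ gives 2.191×10^12 m³ of water.
Kelos: 1.89×10^6 Gt = 1.890×10^18 kg; dividing by ρ_w = 1027 kg m⁻³ gives 1.840×10^15 m³ of water.
Total added water ≈ 1.843×10^15 m³ over 3.57×10^14 m² → Δh = 5.16 m = 516 cm.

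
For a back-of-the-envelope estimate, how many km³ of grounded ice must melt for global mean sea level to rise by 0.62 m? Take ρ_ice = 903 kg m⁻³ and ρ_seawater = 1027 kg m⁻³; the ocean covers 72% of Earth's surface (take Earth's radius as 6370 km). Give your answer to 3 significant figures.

Required water volume = Δh × A = 0.62 m × 3.67×10^14 m² = 2.276×10^14 m³ = 2.276×10^5 km³.
Ice volume = water volume × ρ_w/ρ_ice = 2.276×10^5 × 1027/903 = 2.59×10^5 km³.

≈ 2.59×10^5 km³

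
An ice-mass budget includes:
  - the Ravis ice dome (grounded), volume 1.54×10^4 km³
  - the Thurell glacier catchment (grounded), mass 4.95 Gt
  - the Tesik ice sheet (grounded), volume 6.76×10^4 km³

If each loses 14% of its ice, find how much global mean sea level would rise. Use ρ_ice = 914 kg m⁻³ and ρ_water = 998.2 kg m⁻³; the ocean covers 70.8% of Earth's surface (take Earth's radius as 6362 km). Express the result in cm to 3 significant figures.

≈ 2.95 cm

Ravis: 0.14 × 1.54×10^4 km³ × (914/998.2) = 1974 km³ of water.
Thurell: 0.14 × 4.95 Gt = 6.930×10^11 kg; dividing by ρ_w = 998.2 kg m⁻³ gives 6.942×10^8 m³ of water.
Tesik: 0.14 × 6.76×10^4 km³ × (914/998.2) = 8666 km³ of water.
Total added water ≈ 1.064×10^13 m³ over 3.60×10^14 m² → Δh = 0.0295 m = 2.95 cm.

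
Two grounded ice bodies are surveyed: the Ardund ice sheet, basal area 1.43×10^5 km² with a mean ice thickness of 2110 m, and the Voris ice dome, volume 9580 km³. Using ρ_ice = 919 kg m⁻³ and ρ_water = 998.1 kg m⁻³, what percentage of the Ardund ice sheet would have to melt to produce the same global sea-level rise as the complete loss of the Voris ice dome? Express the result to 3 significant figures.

Equal sea-level rise means equal mass of meltwater, i.e. equal mass of ice lost.
Ice mass of Voris: 8.804×10^15 kg; ice mass of Ardund: 2.773×10^17 kg.
Fraction required = 8.804×10^15 / 2.773×10^17 = 0.0318 → 3.18 %.

≈ 3.18 %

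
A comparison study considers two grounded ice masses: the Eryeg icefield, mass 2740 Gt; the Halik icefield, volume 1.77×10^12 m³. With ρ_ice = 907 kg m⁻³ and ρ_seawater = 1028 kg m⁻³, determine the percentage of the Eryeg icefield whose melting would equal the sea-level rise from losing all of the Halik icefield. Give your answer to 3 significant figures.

Equal sea-level rise means equal mass of meltwater, i.e. equal mass of ice lost.
Ice mass of Halik: 1.605×10^15 kg; ice mass of Eryeg: 2.740×10^15 kg.
Fraction required = 1.605×10^15 / 2.740×10^15 = 0.586 → 58.6 %.

≈ 58.6 %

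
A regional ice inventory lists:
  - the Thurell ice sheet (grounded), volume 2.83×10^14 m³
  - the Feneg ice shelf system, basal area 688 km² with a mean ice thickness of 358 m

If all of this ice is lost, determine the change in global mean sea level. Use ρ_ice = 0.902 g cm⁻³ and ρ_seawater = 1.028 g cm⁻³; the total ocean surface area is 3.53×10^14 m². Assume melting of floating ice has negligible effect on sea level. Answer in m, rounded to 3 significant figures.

≈ 0.703 m

Thurell: 2.83×10^14 m³ × (902/1028) = 2.483×10^14 m³ of water.
The Feneg ice shelf system is floating and already displaces its own weight of water, so its melt adds essentially nothing to sea level.
Total added water ≈ 2.483×10^14 m³ over 3.53×10^14 m² → Δh = 0.703 m.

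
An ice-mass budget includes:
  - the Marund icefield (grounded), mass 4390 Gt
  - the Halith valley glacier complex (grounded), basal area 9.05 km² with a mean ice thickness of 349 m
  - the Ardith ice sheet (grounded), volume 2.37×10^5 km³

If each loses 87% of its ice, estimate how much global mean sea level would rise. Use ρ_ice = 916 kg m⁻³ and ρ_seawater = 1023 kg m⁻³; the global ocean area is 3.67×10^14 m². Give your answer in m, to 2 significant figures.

≈ 0.51 m

Marund: 0.87 × 4390 Gt = 3.819×10^15 kg; dividing by ρ_w = 1023 kg m⁻³ gives 3.733×10^12 m³ of water.
Halith: ice volume = 9.05 km² × 349 m = 3.158 km³; 0.87 × 3.158 × (916/1023) = 2.460 km³ of water.
Ardith: 0.87 × 2.37×10^5 km³ × (916/1023) = 1.846×10^5 km³ of water.
Total added water ≈ 1.884×10^14 m³ over 3.67×10^14 m² → Δh = 0.513 m.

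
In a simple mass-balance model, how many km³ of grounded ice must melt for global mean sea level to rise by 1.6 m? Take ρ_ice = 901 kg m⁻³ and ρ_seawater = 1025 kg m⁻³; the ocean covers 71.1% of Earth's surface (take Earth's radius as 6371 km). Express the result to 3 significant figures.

Required water volume = Δh × A = 1.6 m × 3.63×10^14 m² = 5.802×10^14 m³ = 5.802×10^5 km³.
Ice volume = water volume × ρ_w/ρ_ice = 5.802×10^5 × 1025/901 = 6.60×10^5 km³.

≈ 6.60×10^5 km³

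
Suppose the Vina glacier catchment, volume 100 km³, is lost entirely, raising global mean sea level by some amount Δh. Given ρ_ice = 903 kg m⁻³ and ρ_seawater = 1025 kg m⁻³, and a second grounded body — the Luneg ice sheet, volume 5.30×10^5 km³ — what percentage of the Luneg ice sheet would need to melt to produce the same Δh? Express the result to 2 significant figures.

Equal sea-level rise means equal mass of meltwater, i.e. equal mass of ice lost.
Ice mass of Vina: 9.030×10^13 kg; ice mass of Luneg: 4.786×10^17 kg.
Fraction required = 9.030×10^13 / 4.786×10^17 = 1.89×10^-4 → 0.019 %.

≈ 0.019 %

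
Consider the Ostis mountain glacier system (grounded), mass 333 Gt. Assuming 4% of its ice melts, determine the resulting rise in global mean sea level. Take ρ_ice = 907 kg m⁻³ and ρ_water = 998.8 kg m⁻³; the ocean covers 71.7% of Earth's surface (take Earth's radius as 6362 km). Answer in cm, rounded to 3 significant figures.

Ostis: 0.04 × 333 Gt = 1.332×10^13 kg; dividing by ρ_w = 998.8 kg m⁻³ gives 1.334×10^10 m³ of water.
Spread over 3.65×10^14 m² of ocean, Δh = 1.334×10^10 / 3.65×10^14 = 3.66×10^-5 m = 3.66×10^-3 cm.

≈ 3.66×10^-3 cm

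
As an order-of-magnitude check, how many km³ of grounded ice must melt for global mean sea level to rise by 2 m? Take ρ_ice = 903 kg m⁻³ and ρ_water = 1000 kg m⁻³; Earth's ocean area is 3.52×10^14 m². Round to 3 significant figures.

≈ 7.80×10^5 km³

Required water volume = Δh × A = 2 m × 3.52×10^14 m² = 7.040×10^14 m³ = 7.040×10^5 km³.
Ice volume = water volume × ρ_w/ρ_ice = 7.040×10^5 × 1000/903 = 7.80×10^5 km³.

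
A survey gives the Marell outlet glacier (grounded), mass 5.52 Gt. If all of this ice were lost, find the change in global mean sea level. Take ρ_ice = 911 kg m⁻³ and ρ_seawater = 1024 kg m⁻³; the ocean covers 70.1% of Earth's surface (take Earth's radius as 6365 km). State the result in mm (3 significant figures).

Marell: 5.52 Gt = 5.520×10^12 kg; dividing by ρ_w = 1024 kg m⁻³ gives 5.391×10^9 m³ of water.
Spread over 3.57×10^14 m² of ocean, Δh = 5.391×10^9 / 3.57×10^14 = 1.51×10^-5 m = 0.0151 mm.

≈ 0.0151 mm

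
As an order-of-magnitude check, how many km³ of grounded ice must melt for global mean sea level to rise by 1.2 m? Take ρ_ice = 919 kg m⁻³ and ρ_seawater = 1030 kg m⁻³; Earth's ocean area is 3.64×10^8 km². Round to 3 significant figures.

Required water volume = Δh × A = 1.2 m × 3.64×10^14 m² = 4.368×10^14 m³ = 4.368×10^5 km³.
Ice volume = water volume × ρ_w/ρ_ice = 4.368×10^5 × 1030/919 = 4.90×10^5 km³.

≈ 4.90×10^5 km³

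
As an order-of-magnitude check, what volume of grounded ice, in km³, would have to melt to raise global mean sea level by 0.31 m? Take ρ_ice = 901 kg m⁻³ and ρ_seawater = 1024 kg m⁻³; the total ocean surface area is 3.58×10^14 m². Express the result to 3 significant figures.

≈ 1.26×10^5 km³

Required water volume = Δh × A = 0.31 m × 3.58×10^14 m² = 1.110×10^14 m³ = 1.110×10^5 km³.
Ice volume = water volume × ρ_w/ρ_ice = 1.110×10^5 × 1024/901 = 1.26×10^5 km³.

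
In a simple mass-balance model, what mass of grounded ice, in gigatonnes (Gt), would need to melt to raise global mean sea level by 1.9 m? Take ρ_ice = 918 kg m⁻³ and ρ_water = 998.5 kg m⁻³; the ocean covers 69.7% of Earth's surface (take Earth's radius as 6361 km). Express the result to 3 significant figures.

Required water volume = Δh × A = 1.9 m × 3.54×10^14 m² = 6.734×10^14 m³.
ρ_w = 998.5 kg m⁻³, so the mass of water = 6.734×10^14 m³ × 998.5 kg m⁻³ = 6.723×10^17 kg = 6.72×10^5 Gt (and the same mass of ice, by conservation).

≈ 6.72×10^5 Gt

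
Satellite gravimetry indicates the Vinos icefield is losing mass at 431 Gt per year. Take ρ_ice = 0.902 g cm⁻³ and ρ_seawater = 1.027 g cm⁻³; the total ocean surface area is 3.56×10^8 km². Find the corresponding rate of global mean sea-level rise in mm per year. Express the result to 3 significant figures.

ρ_w = 1.027 g cm⁻³ = 1027 kg m⁻³. Annual water volume added = 431 Gt / ρ_w = 4.310×10^14 kg / 1027 kg m⁻³ = 4.197×10^11 m³.
Δh per year = 4.197×10^11 / 3.56×10^14 = 1.18×10^-3 m = 1.18 mm.

≈ 1.18 mm/yr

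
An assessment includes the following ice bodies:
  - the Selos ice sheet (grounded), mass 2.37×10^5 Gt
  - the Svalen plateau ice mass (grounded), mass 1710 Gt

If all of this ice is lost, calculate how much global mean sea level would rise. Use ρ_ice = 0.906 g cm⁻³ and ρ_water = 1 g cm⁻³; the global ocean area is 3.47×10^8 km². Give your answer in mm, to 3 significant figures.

Selos: 2.37×10^5 Gt = 2.370×10^17 kg; dividing by ρ_w = 1 g cm⁻³ = 1000 kg m⁻³ gives 2.370×10^14 m³ of water.
Svalen: 1710 Gt = 1.710×10^15 kg; dividing by ρ_w = 1000 kg m⁻³ gives 1.710×10^12 m³ of water.
Total added water ≈ 2.387×10^14 m³ over 3.47×10^14 m² → Δh = 0.688 m = 688 mm.

≈ 688 mm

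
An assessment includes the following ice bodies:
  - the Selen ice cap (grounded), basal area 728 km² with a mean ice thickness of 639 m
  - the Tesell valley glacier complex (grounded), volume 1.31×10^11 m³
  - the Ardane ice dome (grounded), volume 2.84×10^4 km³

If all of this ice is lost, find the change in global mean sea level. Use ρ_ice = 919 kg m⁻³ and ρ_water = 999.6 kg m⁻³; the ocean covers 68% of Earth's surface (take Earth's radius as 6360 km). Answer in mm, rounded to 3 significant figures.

≈ 77.1 mm

Selen: ice volume = 728 km² × 639 m = 465.2 km³; 465.2 × (919/999.6) = 427.7 km³ of water.
Tesell: 1.31×10^11 m³ × (919/999.6) = 1.204×10^11 m³ of water.
Ardane: 2.84×10^4 km³ × (919/999.6) = 2.611×10^4 km³ of water.
Total added water ≈ 2.666×10^13 m³ over 3.46×10^14 m² → Δh = 0.0771 m = 77.1 mm.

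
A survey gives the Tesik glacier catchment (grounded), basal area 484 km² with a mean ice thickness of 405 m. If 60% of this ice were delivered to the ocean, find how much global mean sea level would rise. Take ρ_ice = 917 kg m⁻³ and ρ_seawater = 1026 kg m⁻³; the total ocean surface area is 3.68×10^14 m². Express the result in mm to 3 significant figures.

≈ 0.286 mm

Tesik: ice volume = 484 km² × 405 m = 196.0 km³; 0.6 × 196.0 × (917/1026) = 105.1 km³ of water.
Spread over 3.68×10^14 m² of ocean, Δh = 1.051×10^11 / 3.68×10^14 = 2.86×10^-4 m = 0.286 mm.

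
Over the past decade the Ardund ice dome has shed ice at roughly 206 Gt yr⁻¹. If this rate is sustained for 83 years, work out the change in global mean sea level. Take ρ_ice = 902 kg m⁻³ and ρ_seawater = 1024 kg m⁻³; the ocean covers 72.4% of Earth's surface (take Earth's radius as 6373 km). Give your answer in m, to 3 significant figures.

Total mass lost = 206 Gt/yr × 83 yr = 1.710×10^4 Gt = 1.710×10^16 kg.
ρ_w = 1024 kg m⁻³, so water volume = 1.710×10^16 / 1024 = 1.670×10^13 m³.
Δh = 1.670×10^13 / 3.70×10^14 = 0.0452 m.

≈ 0.0452 m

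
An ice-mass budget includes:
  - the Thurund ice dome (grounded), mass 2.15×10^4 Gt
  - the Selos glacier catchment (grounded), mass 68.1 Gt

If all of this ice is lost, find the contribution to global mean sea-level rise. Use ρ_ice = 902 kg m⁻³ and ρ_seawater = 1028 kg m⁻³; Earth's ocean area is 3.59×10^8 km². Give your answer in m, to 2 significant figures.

Thurund: 2.15×10^4 Gt = 2.150×10^16 kg; dividing by ρ_w = 1028 kg m⁻³ gives 2.091×10^13 m³ of water.
Selos: 68.1 Gt = 6.810×10^13 kg; dividing by ρ_w = 1028 kg m⁻³ gives 6.625×10^10 m³ of water.
Total added water ≈ 2.098×10^13 m³ over 3.59×10^14 m² → Δh = 0.0584 m.

≈ 0.058 m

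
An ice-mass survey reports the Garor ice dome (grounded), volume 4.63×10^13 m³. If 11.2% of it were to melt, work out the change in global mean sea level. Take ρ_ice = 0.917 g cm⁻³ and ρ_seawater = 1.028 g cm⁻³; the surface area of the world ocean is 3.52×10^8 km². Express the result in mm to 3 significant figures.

Garor: 0.112 × 4.63×10^13 m³ × (917/1028) = 4.626×10^12 m³ of water.
Spread over 3.52×10^14 m² of ocean, Δh = 4.626×10^12 / 3.52×10^14 = 0.0131 m = 13.1 mm.

≈ 13.1 mm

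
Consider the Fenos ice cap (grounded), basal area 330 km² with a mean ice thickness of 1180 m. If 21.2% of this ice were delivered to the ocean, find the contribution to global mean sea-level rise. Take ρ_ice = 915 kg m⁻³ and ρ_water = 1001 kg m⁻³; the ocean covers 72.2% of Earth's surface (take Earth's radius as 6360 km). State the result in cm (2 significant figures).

Fenos: ice volume = 330 km² × 1180 m = 389.4 km³; 0.212 × 389.4 × (915/1001) = 75.46 km³ of water.
Spread over 3.67×10^14 m² of ocean, Δh = 7.546×10^10 / 3.67×10^14 = 2.06×10^-4 m = 0.021 cm.

≈ 0.021 cm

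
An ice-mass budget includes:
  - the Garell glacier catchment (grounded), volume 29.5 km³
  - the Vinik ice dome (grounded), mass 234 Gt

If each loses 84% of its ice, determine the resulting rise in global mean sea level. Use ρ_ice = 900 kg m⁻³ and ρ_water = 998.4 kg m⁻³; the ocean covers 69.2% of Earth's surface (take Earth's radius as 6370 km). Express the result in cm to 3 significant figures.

≈ 0.0621 cm

Garell: 0.84 × 29.5 km³ × (900/998.4) = 22.34 km³ of water.
Vinik: 0.84 × 234 Gt = 1.966×10^14 kg; dividing by ρ_w = 998.4 kg m⁻³ gives 1.969×10^11 m³ of water.
Total added water ≈ 2.192×10^11 m³ over 3.53×10^14 m² → Δh = 6.21×10^-4 m = 0.0621 cm.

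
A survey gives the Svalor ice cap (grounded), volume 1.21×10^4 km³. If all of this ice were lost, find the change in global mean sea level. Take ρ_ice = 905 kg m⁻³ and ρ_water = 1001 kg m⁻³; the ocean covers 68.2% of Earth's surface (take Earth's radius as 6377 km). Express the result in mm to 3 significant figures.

Svalor: 1.21×10^4 km³ × (905/1001) = 1.094×10^4 km³ of water.
Spread over 3.49×10^14 m² of ocean, Δh = 1.094×10^13 / 3.49×10^14 = 0.0314 m = 31.4 mm.

≈ 31.4 mm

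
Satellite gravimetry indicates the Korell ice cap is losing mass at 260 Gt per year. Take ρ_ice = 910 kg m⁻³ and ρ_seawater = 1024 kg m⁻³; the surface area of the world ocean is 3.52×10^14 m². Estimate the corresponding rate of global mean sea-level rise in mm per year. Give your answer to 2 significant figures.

ρ_w = 1024 kg m⁻³. Annual water volume added = 260 Gt / ρ_w = 2.600×10^14 kg / 1024 kg m⁻³ = 2.539×10^11 m³.
Δh per year = 2.539×10^11 / 3.52×10^14 = 7.21×10^-4 m = 0.72 mm.

≈ 0.72 mm/yr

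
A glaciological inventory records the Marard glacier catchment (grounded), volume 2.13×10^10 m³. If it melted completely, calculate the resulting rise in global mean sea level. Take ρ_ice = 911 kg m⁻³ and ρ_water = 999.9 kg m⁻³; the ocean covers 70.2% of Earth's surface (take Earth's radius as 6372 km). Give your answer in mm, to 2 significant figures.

Marard: 2.13×10^10 m³ × (911/999.9) = 1.941×10^10 m³ of water.
Spread over 3.58×10^14 m² of ocean, Δh = 1.941×10^10 / 3.58×10^14 = 5.42×10^-5 m = 0.054 mm.

≈ 0.054 mm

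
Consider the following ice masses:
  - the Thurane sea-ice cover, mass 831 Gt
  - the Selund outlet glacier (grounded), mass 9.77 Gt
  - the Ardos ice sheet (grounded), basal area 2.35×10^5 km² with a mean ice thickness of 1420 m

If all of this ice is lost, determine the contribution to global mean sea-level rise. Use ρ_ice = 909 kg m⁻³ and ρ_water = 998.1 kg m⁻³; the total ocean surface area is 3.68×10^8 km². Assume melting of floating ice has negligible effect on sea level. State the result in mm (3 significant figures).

The Thurane sea-ice cover is floating and already displaces its own weight of water, so its melt adds essentially nothing to sea level.
Selund: 9.77 Gt = 9.770×10^12 kg; dividing by ρ_w = 998.1 kg m⁻³ gives 9.789×10^9 m³ of water.
Ardos: ice volume = 2.35×10^5 km² × 1420 m = 3.337×10^5 km³; 3.337×10^5 × (909/998.1) = 3.039×10^5 km³ of water.
Total added water ≈ 3.039×10^14 m³ over 3.68×10^14 m² → Δh = 0.826 m = 826 mm.

≈ 826 mm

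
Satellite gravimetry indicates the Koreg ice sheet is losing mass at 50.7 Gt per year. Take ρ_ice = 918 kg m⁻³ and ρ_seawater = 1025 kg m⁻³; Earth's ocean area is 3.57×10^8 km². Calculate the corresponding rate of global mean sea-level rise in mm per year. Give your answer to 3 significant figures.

≈ 0.139 mm/yr

ρ_w = 1025 kg m⁻³. Annual water volume added = 50.7 Gt / ρ_w = 5.070×10^13 kg / 1025 kg m⁻³ = 4.946×10^10 m³.
Δh per year = 4.946×10^10 / 3.57×10^14 = 1.39×10^-4 m = 0.139 mm.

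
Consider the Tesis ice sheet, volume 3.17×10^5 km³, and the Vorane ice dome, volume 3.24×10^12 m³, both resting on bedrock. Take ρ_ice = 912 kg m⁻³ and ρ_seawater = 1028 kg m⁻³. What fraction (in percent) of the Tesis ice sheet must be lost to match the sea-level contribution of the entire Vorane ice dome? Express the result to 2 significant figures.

Equal sea-level rise means equal mass of meltwater, i.e. equal mass of ice lost.
Ice mass of Vorane: 2.955×10^15 kg; ice mass of Tesis: 2.891×10^17 kg.
Fraction required = 2.955×10^15 / 2.891×10^17 = 0.0102 → 1.0 %.

≈ 1.0 %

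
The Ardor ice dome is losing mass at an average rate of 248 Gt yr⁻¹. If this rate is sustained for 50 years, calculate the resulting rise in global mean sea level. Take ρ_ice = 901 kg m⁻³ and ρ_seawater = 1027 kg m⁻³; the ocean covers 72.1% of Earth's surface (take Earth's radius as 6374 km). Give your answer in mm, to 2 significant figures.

Total mass lost = 248 Gt/yr × 50 yr = 1.240×10^4 Gt = 1.240×10^16 kg.
ρ_w = 1027 kg m⁻³, so water volume = 1.240×10^16 / 1027 = 1.207×10^13 m³.
Δh = 1.207×10^13 / 3.68×10^14 = 0.0328 m = 33 mm.

≈ 33 mm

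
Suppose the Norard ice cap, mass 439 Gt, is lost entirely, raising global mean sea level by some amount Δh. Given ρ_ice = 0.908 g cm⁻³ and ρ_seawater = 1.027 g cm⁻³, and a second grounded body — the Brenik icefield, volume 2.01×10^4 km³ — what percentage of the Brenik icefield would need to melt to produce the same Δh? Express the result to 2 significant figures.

Equal sea-level rise means equal mass of meltwater, i.e. equal mass of ice lost.
Ice mass of Norard: 4.390×10^14 kg; ice mass of Brenik: 1.825×10^16 kg.
Fraction required = 4.390×10^14 / 1.825×10^16 = 0.0241 → 2.4 %.

≈ 2.4 %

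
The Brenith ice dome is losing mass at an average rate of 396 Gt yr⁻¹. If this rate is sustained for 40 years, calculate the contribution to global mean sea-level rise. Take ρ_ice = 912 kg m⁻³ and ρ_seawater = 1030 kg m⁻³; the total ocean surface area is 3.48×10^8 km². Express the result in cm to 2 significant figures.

Total mass lost = 396 Gt/yr × 40 yr = 1.584×10^4 Gt = 1.584×10^16 kg.
ρ_w = 1030 kg m⁻³, so water volume = 1.584×10^16 / 1030 = 1.538×10^13 m³.
Δh = 1.538×10^13 / 3.48×10^14 = 0.0442 m = 4.4 cm.

≈ 4.4 cm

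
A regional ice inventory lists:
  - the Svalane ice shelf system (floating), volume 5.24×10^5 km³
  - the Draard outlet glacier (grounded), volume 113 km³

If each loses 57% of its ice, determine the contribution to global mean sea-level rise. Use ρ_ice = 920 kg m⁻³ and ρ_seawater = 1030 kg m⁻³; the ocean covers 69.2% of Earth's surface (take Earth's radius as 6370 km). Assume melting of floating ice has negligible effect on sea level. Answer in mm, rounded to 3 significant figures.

≈ 0.163 mm

The Svalane ice shelf system is floating and already displaces its own weight of water, so its melt adds essentially nothing to sea level.
Draard: 0.57 × 113 km³ × (920/1030) = 57.53 km³ of water.
Total added water ≈ 5.753×10^10 m³ over 3.53×10^14 m² → Δh = 1.63×10^-4 m = 0.163 mm.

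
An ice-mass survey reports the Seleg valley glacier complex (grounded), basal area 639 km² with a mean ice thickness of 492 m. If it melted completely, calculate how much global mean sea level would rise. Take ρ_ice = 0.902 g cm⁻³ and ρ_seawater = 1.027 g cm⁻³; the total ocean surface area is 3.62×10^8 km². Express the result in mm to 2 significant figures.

≈ 0.76 mm

Seleg: ice volume = 639 km² × 492 m = 314.4 km³; 314.4 × (902/1027) = 276.1 km³ of water.
Spread over 3.62×10^14 m² of ocean, Δh = 2.761×10^11 / 3.62×10^14 = 7.63×10^-4 m = 0.76 mm.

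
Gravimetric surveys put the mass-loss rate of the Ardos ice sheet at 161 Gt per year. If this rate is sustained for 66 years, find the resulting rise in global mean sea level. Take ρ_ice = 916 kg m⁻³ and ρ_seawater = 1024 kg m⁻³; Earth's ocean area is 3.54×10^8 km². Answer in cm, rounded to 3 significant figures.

Total mass lost = 161 Gt/yr × 66 yr = 1.063×10^4 Gt = 1.063×10^16 kg.
ρ_w = 1024 kg m⁻³, so water volume = 1.063×10^16 / 1024 = 1.038×10^13 m³.
Δh = 1.038×10^13 / 3.54×10^14 = 0.0293 m = 2.93 cm.

≈ 2.93 cm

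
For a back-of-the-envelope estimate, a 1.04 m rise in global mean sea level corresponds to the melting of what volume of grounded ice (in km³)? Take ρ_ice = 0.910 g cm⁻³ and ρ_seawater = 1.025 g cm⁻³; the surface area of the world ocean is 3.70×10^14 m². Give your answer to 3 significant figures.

≈ 4.33×10^5 km³

Required water volume = Δh × A = 1.04 m × 3.70×10^14 m² = 3.848×10^14 m³ = 3.848×10^5 km³.
Ice volume = water volume × ρ_w/ρ_ice = 3.848×10^5 × 1025/910 = 4.33×10^5 km³.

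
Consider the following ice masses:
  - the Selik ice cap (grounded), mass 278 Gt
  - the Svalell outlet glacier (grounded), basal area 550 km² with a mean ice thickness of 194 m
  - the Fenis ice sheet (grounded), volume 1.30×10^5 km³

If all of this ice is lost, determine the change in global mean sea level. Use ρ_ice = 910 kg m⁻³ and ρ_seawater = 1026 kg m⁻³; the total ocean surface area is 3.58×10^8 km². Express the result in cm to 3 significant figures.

Selik: 278 Gt = 2.780×10^14 kg; dividing by ρ_w = 1026 kg m⁻³ gives 2.710×10^11 m³ of water.
Svalell: ice volume = 550 km² × 194 m = 106.7 km³; 106.7 × (910/1026) = 94.64 km³ of water.
Fenis: 1.30×10^5 km³ × (910/1026) = 1.153×10^5 km³ of water.
Total added water ≈ 1.157×10^14 m³ over 3.58×10^14 m² → Δh = 0.323 m = 32.3 cm.

≈ 32.3 cm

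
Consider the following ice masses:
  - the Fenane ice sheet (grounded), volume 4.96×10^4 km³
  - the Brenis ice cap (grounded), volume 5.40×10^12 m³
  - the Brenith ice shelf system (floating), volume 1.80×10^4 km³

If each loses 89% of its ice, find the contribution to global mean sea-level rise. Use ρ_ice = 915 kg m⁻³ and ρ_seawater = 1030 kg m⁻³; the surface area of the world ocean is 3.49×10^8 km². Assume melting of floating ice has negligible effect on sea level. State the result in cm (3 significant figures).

≈ 12.5 cm

Fenane: 0.89 × 4.96×10^4 km³ × (915/1030) = 3.922×10^4 km³ of water.
Brenis: 0.89 × 5.40×10^12 m³ × (915/1030) = 4.269×10^12 m³ of water.
The Brenith ice shelf system is floating and already displaces its own weight of water, so its melt adds essentially nothing to sea level.
Total added water ≈ 4.348×10^13 m³ over 3.49×10^14 m² → Δh = 0.125 m = 12.5 cm.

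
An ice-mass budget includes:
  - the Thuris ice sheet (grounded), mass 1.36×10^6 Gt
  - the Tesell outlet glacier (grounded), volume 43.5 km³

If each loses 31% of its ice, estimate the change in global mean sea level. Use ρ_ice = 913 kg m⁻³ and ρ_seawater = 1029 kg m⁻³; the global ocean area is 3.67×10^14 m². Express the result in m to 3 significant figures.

Thuris: 0.31 × 1.36×10^6 Gt = 4.216×10^17 kg; dividing by ρ_w = 1029 kg m⁻³ gives 4.097×10^14 m³ of water.
Tesell: 0.31 × 43.5 km³ × (913/1029) = 11.96 km³ of water.
Total added water ≈ 4.097×10^14 m³ over 3.67×10^14 m² → Δh = 1.12 m.

≈ 1.12 m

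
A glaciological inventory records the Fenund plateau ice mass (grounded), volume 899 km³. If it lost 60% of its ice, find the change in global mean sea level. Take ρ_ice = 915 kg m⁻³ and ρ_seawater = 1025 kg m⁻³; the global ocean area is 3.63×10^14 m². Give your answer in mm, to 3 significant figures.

Fenund: 0.6 × 899 km³ × (915/1025) = 481.5 km³ of water.
Spread over 3.63×10^14 m² of ocean, Δh = 4.815×10^11 / 3.63×10^14 = 1.33×10^-3 m = 1.33 mm.

≈ 1.33 mm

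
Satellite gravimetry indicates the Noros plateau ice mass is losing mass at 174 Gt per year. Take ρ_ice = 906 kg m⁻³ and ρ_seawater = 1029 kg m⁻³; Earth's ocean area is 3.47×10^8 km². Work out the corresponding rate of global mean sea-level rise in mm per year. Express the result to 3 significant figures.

ρ_w = 1029 kg m⁻³. Annual water volume added = 174 Gt / ρ_w = 1.740×10^14 kg / 1029 kg m⁻³ = 1.691×10^11 m³.
Δh per year = 1.691×10^11 / 3.47×10^14 = 4.87×10^-4 m = 0.487 mm.

≈ 0.487 mm/yr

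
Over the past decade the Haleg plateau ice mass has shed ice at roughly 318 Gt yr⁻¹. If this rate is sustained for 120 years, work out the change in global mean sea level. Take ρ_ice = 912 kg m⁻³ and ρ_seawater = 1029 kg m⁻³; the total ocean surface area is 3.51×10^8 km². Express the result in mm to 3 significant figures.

≈ 106 mm

Total mass lost = 318 Gt/yr × 120 yr = 3.816×10^4 Gt = 3.816×10^16 kg.
ρ_w = 1029 kg m⁻³, so water volume = 3.816×10^16 / 1029 = 3.708×10^13 m³.
Δh = 3.708×10^13 / 3.51×10^14 = 0.106 m = 106 mm.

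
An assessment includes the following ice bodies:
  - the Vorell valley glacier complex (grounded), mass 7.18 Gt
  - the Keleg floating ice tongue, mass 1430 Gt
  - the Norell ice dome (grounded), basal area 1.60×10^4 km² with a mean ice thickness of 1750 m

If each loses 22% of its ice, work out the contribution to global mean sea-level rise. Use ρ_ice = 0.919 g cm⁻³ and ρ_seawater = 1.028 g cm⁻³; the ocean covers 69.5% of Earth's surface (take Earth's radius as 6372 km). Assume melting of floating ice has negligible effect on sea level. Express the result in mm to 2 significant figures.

≈ 16 mm

Vorell: 0.22 × 7.18 Gt = 1.580×10^12 kg; dividing by ρ_w = 1.028 g cm⁻³ = 1028 kg m⁻³ gives 1.537×10^9 m³ of water.
The Keleg floating ice tongue is floating and already displaces its own weight of water, so its melt adds essentially nothing to sea level.
Norell: ice volume = 1.60×10^4 km² × 1750 m = 2.800×10^4 km³; 0.22 × 2.800×10^4 × (919/1028) = 5507 km³ of water.
Total added water ≈ 5.508×10^12 m³ over 3.55×10^14 m² → Δh = 0.0155 m = 16 mm.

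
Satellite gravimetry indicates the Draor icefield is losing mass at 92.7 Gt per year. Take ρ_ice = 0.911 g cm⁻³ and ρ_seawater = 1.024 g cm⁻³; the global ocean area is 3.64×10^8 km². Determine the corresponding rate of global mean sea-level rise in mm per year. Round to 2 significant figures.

≈ 0.25 mm/yr

ρ_w = 1.024 g cm⁻³ = 1024 kg m⁻³. Annual water volume added = 92.7 Gt / ρ_w = 9.270×10^13 kg / 1024 kg m⁻³ = 9.053×10^10 m³.
Δh per year = 9.053×10^10 / 3.64×10^14 = 2.49×10^-4 m = 0.25 mm.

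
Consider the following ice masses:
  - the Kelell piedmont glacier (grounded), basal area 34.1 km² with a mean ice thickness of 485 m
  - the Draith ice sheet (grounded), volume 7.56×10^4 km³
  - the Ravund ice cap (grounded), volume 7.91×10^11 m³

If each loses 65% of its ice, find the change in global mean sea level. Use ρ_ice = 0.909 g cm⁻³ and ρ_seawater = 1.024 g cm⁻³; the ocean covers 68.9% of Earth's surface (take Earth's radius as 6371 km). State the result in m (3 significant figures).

≈ 0.125 m

Kelell: ice volume = 34.1 km² × 485 m = 16.54 km³; 0.65 × 16.54 × (909/1024) = 9.543 km³ of water.
Draith: 0.65 × 7.56×10^4 km³ × (909/1024) = 4.362×10^4 km³ of water.
Ravund: 0.65 × 7.91×10^11 m³ × (909/1024) = 4.564×10^11 m³ of water.
Total added water ≈ 4.409×10^13 m³ over 3.51×10^14 m² → Δh = 0.125 m.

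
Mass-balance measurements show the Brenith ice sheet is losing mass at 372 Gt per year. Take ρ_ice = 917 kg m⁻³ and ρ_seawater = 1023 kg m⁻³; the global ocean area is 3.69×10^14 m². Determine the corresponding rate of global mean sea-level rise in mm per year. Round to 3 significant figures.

ρ_w = 1023 kg m⁻³. Annual water volume added = 372 Gt / ρ_w = 3.720×10^14 kg / 1023 kg m⁻³ = 3.636×10^11 m³.
Δh per year = 3.636×10^11 / 3.69×10^14 = 9.85×10^-4 m = 0.985 mm.

≈ 0.985 mm/yr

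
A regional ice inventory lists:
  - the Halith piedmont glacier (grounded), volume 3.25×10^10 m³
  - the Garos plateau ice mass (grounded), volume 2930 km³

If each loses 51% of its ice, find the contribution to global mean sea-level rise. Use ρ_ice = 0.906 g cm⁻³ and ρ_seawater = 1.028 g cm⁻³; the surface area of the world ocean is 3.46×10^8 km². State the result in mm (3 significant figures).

≈ 3.85 mm

Halith: 0.51 × 3.25×10^10 m³ × (906/1028) = 1.461×10^10 m³ of water.
Garos: 0.51 × 2930 km³ × (906/1028) = 1317 km³ of water.
Total added water ≈ 1.332×10^12 m³ over 3.46×10^14 m² → Δh = 3.85×10^-3 m = 3.85 mm.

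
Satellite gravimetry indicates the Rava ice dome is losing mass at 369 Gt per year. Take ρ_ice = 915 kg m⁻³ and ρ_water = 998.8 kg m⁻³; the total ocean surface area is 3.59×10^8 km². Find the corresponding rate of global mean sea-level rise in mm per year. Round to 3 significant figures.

≈ 1.03 mm/yr

ρ_w = 998.8 kg m⁻³. Annual water volume added = 369 Gt / ρ_w = 3.690×10^14 kg / 998.8 kg m⁻³ = 3.694×10^11 m³.
Δh per year = 3.694×10^11 / 3.59×10^14 = 1.03×10^-3 m = 1.03 mm.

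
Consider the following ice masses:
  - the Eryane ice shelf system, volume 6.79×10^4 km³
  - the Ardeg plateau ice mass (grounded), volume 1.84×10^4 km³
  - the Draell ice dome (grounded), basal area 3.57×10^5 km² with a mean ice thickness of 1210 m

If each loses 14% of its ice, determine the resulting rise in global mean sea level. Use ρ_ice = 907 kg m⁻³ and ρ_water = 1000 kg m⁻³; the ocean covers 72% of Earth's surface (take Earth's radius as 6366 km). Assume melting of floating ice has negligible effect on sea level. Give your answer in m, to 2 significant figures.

The Eryane ice shelf system is floating and already displaces its own weight of water, so its melt adds essentially nothing to sea level.
Ardeg: 0.14 × 1.84×10^4 km³ × (907/1000) = 2336 km³ of water.
Draell: ice volume = 3.57×10^5 km² × 1210 m = 4.320×10^5 km³; 0.14 × 4.320×10^5 × (907/1000) = 5.485×10^4 km³ of water.
Total added water ≈ 5.719×10^13 m³ over 3.67×10^14 m² → Δh = 0.156 m.

≈ 0.16 m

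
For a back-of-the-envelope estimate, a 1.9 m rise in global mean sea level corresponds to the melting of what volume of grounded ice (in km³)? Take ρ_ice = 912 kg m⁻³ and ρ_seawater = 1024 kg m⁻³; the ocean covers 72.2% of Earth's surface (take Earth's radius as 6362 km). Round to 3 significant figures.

≈ 7.83×10^5 km³

Required water volume = Δh × A = 1.9 m × 3.67×10^14 m² = 6.977×10^14 m³ = 6.977×10^5 km³.
Ice volume = water volume × ρ_w/ρ_ice = 6.977×10^5 × 1024/912 = 7.83×10^5 km³.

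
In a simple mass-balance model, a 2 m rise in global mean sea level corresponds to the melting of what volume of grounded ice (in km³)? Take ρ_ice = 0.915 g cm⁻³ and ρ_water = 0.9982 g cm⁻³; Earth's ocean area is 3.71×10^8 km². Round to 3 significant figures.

Required water volume = Δh × A = 2 m × 3.71×10^14 m² = 7.420×10^14 m³ = 7.420×10^5 km³.
Ice volume = water volume × ρ_w/ρ_ice = 7.420×10^5 × 998.2/915 = 8.09×10^5 km³.

≈ 8.09×10^5 km³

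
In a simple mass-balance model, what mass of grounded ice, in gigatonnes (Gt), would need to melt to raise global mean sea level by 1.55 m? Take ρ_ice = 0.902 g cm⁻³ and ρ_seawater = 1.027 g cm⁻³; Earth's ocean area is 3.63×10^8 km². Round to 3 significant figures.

Required water volume = Δh × A = 1.55 m × 3.63×10^14 m² = 5.626×10^14 m³.
ρ_w = 1.027 g cm⁻³ = 1027 kg m⁻³, so the mass of water = 5.626×10^14 m³ × 1027 kg m⁻³ = 5.778×10^17 kg = 5.78×10^5 Gt (and the same mass of ice, by conservation).

≈ 5.78×10^5 Gt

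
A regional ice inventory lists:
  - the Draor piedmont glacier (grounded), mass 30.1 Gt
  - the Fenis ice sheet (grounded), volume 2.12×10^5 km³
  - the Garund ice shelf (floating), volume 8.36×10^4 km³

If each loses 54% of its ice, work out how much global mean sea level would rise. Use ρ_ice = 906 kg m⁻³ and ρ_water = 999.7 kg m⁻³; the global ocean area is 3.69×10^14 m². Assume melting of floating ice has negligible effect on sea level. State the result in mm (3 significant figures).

Draor: 0.54 × 30.1 Gt = 1.625×10^13 kg; dividing by ρ_w = 999.7 kg m⁻³ gives 1.626×10^10 m³ of water.
Fenis: 0.54 × 2.12×10^5 km³ × (906/999.7) = 1.038×10^5 km³ of water.
The Garund ice shelf is floating and already displaces its own weight of water, so its melt adds essentially nothing to sea level.
Total added water ≈ 1.038×10^14 m³ over 3.69×10^14 m² → Δh = 0.281 m = 281 mm.

≈ 281 mm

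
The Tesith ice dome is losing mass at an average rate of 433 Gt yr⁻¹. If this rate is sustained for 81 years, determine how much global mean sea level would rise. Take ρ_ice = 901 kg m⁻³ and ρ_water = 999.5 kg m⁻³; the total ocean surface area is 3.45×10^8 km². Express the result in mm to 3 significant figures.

Total mass lost = 433 Gt/yr × 81 yr = 3.507×10^4 Gt = 3.507×10^16 kg.
ρ_w = 999.5 kg m⁻³, so water volume = 3.507×10^16 / 999.5 = 3.509×10^13 m³.
Δh = 3.509×10^13 / 3.45×10^14 = 0.102 m = 102 mm.

≈ 102 mm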